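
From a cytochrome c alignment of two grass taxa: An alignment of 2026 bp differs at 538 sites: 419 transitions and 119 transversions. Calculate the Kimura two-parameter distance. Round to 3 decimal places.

P = 419/2026 ≈ 0.206811 and Q = 119/2026 ≈ 0.058736.
Under the Kimura two-parameter model, d = −½ ln(1 − 2P − Q) − ¼ ln(1 − 2Q).
1 − 2P − Q = 0.527642, giving −½ ln(0.527642) = 0.319669.
1 − 2Q = 0.882528, giving −¼ ln(0.882528) = 0.031241.
d = 0.319669 + 0.031241 = 0.350910.

0.351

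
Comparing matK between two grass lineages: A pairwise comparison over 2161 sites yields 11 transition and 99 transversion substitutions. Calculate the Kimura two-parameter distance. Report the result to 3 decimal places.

0.053

P = 11/2161 ≈ 0.00509 and Q = 99/2161 ≈ 0.045812.
Under the Kimura two-parameter model, d = −½ ln(1 − 2P − Q) − ¼ ln(1 − 2Q).
1 − 2P − Q = 0.944008, giving −½ ln(0.944008) = 0.028810.
1 − 2Q = 0.908376, giving −¼ ln(0.908376) = 0.024024.
d = 0.028810 + 0.024024 = 0.052834.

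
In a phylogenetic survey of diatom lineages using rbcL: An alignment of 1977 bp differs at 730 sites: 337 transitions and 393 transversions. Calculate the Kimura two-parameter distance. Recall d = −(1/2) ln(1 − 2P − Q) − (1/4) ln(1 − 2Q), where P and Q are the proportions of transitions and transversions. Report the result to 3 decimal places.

P = 337/1977 ≈ 0.17046 and Q = 393/1977 ≈ 0.198786.
Under the Kimura two-parameter model, d = −½ ln(1 − 2P − Q) − ¼ ln(1 − 2Q).
1 − 2P − Q = 0.460294, giving −½ ln(0.460294) = 0.387945.
1 − 2Q = 0.602428, giving −¼ ln(0.602428) = 0.126697.
d = 0.387945 + 0.126697 = 0.514642.

0.515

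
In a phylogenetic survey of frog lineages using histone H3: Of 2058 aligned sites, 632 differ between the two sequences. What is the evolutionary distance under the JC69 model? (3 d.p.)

p = 632/2058 ≈ 0.307094.
d = −(3/4) ln(1 − 4p/3) = −0.75 ln(1 − 0.409459) = −0.75 ln(0.590541)
  = −0.75 × (-0.526716) = 0.395037 substitutions/site.

0.395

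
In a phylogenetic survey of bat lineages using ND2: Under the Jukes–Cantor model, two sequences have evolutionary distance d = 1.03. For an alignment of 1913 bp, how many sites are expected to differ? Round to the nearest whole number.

Invert JC69: p = (3/4)(1 − e^(−4d/3)) = 0.75 × (1 − e^(-1.373333)) = 0.75 × (1 − 0.253261) = 0.560054.
Expected differing sites = pL ≈ 0.560054 × 1913 = 1071.383302 ≈ 1071.

1071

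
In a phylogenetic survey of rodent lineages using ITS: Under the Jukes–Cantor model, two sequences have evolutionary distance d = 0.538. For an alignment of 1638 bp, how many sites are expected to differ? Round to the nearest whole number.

629

Invert JC69: p = (3/4)(1 − e^(−4d/3)) = 0.75 × (1 − e^(-0.717333)) = 0.75 × (1 − 0.488052) = 0.383961.
Expected differing sites = pL ≈ 0.383961 × 1638 = 628.928118 ≈ 629.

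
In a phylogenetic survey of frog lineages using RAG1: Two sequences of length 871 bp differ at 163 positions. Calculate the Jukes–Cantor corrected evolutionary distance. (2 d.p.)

p = 163/871 ≈ 0.187141.
d = −(3/4) ln(1 − 4p/3) = −0.75 ln(1 − 0.249521) = −0.75 ln(0.750479)
  = −0.75 × (-0.287044) = 0.215283 substitutions/site.

0.22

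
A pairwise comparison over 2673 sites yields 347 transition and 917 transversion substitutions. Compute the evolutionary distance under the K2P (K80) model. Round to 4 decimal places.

0.7512

P = 347/2673 ≈ 0.129817 and Q = 917/2673 ≈ 0.34306.
Under the Kimura two-parameter model, d = −½ ln(1 − 2P − Q) − ¼ ln(1 − 2Q).
1 − 2P − Q = 0.397306, giving −½ ln(0.397306) = 0.461524.
1 − 2Q = 0.31388, giving −¼ ln(0.31388) = 0.289686.
d = 0.461524 + 0.289686 = 0.751210.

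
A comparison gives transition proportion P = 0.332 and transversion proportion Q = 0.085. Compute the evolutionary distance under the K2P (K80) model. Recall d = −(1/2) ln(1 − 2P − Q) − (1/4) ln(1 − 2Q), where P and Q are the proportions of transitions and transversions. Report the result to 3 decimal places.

Under the Kimura two-parameter model, d = −½ ln(1 − 2P − Q) − ¼ ln(1 − 2Q).
1 − 2P − Q = 0.251, giving −½ ln(0.251) = 0.691151.
1 − 2Q = 0.83, giving −¼ ln(0.83) = 0.046582.
d = 0.691151 + 0.046582 = 0.737733.

0.738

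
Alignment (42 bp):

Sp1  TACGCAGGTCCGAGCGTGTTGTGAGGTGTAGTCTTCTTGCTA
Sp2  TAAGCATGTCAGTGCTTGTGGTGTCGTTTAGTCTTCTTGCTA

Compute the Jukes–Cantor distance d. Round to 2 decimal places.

0.25

The sequences differ at 9 of 42 sites (3, 7, 11, 13, 16, 20, 24, 25, 28), so p = 9/42 ≈ 0.214286.
d = −(3/4) ln(1 − 4p/3) = −0.75 ln(1 − 0.285715) = −0.75 ln(0.714285)
  = −0.75 × (-0.336473) = 0.252355 substitutions/site.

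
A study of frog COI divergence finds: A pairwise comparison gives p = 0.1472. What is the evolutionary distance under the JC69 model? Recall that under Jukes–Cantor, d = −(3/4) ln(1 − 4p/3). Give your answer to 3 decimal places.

d = −(3/4) ln(1 − 4p/3) = −0.75 ln(1 − 0.196267) = −0.75 ln(0.803733)
  = −0.75 × (-0.218488) = 0.163866 substitutions/site.

0.164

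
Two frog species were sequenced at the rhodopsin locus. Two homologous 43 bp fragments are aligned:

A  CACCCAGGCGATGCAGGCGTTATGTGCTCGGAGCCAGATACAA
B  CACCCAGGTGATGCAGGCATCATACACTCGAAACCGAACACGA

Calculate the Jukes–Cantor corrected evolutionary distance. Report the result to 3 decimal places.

0.349

The sequences differ at 12 of 43 sites, so p = 12/43 ≈ 0.27907.
d = −(3/4) ln(1 − 4p/3) = −0.75 ln(1 − 0.372093) = −0.75 ln(0.627907)
  = −0.75 × (-0.465363) = 0.349022 substitutions/site.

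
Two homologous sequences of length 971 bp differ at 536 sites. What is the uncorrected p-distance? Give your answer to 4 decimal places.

p = 536/971 = 0.552008… ≈ 0.5520 (to 4 d.p.).

0.5520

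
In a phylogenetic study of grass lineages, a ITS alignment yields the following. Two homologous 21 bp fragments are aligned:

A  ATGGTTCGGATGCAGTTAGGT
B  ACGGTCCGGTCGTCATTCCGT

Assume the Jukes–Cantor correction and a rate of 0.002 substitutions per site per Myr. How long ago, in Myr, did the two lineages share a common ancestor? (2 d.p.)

158.87

The sequences differ at 9 of 21 sites (2, 6, 10, 11, 13, 14, 15, 18, 19), so p = 9/21 ≈ 0.428571.
d = −(3/4) ln(1 − 4p/3) = −0.75 ln(1 − 0.571428) = −0.75 ln(0.428572)
  = −0.75 × (-0.847297) = 0.635473 substitutions/site.
Under a molecular clock d = 2μt, so t = d/(2μ) = 0.635473 / (2 × 0.002) = 158.87 Myr.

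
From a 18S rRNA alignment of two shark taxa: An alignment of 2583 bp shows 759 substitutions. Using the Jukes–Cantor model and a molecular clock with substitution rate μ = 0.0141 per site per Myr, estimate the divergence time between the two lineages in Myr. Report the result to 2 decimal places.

13.22

p = 759/2583 ≈ 0.293844.
d = −(3/4) ln(1 − 4p/3) = −0.75 ln(1 − 0.391792) = −0.75 ln(0.608208)
  = −0.75 × (-0.497238) = 0.372929 substitutions/site.
Under a molecular clock d = 2μt, so t = d/(2μ) = 0.372929 / (2 × 0.0141) = 13.22 Myr.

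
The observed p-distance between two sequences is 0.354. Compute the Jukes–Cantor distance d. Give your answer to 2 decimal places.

d = −(3/4) ln(1 − 4p/3) = −0.75 ln(1 − 0.472) = −0.75 ln(0.528)
  = −0.75 × (-0.638659) = 0.478994 substitutions/site.

0.48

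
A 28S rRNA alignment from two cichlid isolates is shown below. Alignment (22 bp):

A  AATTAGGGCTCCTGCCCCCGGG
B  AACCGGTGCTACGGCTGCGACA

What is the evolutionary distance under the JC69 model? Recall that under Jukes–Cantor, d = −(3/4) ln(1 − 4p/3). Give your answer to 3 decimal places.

The sequences differ at 12 of 22 sites, so p = 12/22 ≈ 0.545455.
d = −(3/4) ln(1 − 4p/3) = −0.75 ln(1 − 0.727273) = −0.75 ln(0.272727)
  = −0.75 × (-1.299284) = 0.974463 substitutions/site.

0.974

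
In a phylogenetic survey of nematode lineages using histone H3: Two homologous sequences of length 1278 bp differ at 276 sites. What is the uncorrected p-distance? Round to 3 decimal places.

0.216

p = 276/1278 = 0.215962… ≈ 0.216 (to 3 d.p.).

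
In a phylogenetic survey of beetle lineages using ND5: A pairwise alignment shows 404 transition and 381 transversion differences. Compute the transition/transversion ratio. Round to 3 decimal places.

R = 404/381 = 1.060367… ≈ 1.060 (to 3 d.p.).

1.060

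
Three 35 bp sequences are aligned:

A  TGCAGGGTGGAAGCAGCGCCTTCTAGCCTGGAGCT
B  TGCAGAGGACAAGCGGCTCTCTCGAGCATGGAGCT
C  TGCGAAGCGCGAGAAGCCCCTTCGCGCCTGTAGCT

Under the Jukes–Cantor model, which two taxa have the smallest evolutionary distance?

A and B

A–B: 10/35 differ, p = 0.286, d = 0.360.
A–C: 11/35 differ, p = 0.314, d = 0.407.
B–C: 13/35 differ, p = 0.371, d = 0.513.
The smallest distance is between A and B.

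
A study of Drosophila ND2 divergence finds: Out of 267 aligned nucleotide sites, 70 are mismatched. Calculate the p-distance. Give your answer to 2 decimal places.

p = 70/267 = 0.262172… ≈ 0.26 (to 2 d.p.).

0.26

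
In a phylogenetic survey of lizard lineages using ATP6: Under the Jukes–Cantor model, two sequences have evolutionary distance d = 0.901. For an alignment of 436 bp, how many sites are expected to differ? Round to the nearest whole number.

229

Invert JC69: p = (3/4)(1 − e^(−4d/3)) = 0.75 × (1 − e^(-1.201333)) = 0.75 × (1 − 0.300793) = 0.524405.
Expected differing sites = pL ≈ 0.524405 × 436 = 228.64058 ≈ 229.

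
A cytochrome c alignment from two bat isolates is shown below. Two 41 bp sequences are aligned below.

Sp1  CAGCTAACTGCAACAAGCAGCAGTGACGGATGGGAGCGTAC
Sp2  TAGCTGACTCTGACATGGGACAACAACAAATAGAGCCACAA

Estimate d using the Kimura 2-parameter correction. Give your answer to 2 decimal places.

Of 41 sites, 16 differences are transitions and 5 are transversions, so P = 16/41 ≈ 0.390244 and Q = 5/41 ≈ 0.121951.
Under the Kimura two-parameter model, d = −½ ln(1 − 2P − Q) − ¼ ln(1 − 2Q).
1 − 2P − Q = 0.097561, giving −½ ln(0.097561) = 1.163639.
1 − 2Q = 0.756098, giving −¼ ln(0.756098) = 0.069896.
d = 1.163639 + 0.069896 = 1.233535.

1.23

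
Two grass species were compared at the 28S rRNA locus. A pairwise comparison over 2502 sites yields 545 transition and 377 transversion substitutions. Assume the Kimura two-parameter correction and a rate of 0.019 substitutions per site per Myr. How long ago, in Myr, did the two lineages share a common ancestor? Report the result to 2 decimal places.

13.97

P = 545/2502 ≈ 0.217826 and Q = 377/2502 ≈ 0.150679.
Under the Kimura two-parameter model, d = −½ ln(1 − 2P − Q) − ¼ ln(1 − 2Q).
1 − 2P − Q = 0.413669, giving −½ ln(0.413669) = 0.441345.
1 − 2Q = 0.698642, giving −¼ ln(0.698642) = 0.089654.
d = 0.441345 + 0.089654 = 0.530999.
Under a molecular clock d = 2μt, so t = d/(2μ) = 0.530999 / (2 × 0.019) = 13.97 Myr.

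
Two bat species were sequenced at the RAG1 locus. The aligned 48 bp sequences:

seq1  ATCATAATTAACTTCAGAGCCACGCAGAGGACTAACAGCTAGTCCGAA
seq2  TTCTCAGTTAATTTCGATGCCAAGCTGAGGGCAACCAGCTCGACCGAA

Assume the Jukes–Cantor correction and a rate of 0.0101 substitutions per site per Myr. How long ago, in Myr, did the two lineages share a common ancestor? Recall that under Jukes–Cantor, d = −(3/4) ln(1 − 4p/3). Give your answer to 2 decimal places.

20.01

The sequences differ at 15 of 48 sites, so p = 15/48 = 0.3125.
d = −(3/4) ln(1 − 4p/3) = −0.75 ln(1 − 0.416667) = −0.75 ln(0.583333)
  = −0.75 × (-0.538997) = 0.404248 substitutions/site.
Under a molecular clock d = 2μt, so t = d/(2μ) = 0.404248 / (2 × 0.0101) = 20.01 Myr.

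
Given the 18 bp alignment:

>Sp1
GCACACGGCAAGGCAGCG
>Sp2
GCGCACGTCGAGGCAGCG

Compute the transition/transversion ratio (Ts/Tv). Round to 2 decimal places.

2.00

Transitions are A↔G and C↔T; transversions are all other mismatches.
Transitions: 2. Transversions: 1.
R = 2/1 = 2.00.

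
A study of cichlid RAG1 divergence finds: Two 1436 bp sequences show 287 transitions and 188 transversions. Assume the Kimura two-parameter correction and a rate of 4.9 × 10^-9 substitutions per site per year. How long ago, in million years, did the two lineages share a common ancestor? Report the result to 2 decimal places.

46.34

P = 287/1436 ≈ 0.199861 and Q = 188/1436 ≈ 0.130919.
Under the Kimura two-parameter model, d = −½ ln(1 − 2P − Q) − ¼ ln(1 − 2Q).
1 − 2P − Q = 0.469359, giving −½ ln(0.469359) = 0.378194.
1 − 2Q = 0.738162, giving −¼ ln(0.738162) = 0.075898.
d = 0.378194 + 0.075898 = 0.454092.
Under a molecular clock d = 2μt, so t = d/(2μ) = 0.454092 / (2 × 4.9 × 10^-9) = 46.34 million years.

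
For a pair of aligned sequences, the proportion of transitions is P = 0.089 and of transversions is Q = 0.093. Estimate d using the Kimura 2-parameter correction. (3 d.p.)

Under the Kimura two-parameter model, d = −½ ln(1 − 2P − Q) − ¼ ln(1 − 2Q).
1 − 2P − Q = 0.729, giving −½ ln(0.729) = 0.158041.
1 − 2Q = 0.814, giving −¼ ln(0.814) = 0.051449.
d = 0.158041 + 0.051449 = 0.209490.

0.209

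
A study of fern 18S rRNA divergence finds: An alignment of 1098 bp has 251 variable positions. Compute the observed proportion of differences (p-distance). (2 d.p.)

0.23

p = 251/1098 = 0.228597… ≈ 0.23 (to 2 d.p.).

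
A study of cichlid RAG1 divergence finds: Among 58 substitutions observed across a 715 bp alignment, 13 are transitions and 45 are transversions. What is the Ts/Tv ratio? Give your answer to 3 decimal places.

R = 13/45 = 0.288888… ≈ 0.289 (to 3 d.p.).

0.289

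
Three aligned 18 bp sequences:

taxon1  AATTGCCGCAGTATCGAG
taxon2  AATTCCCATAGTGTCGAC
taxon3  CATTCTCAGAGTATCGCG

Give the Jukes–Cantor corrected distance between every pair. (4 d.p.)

d(taxon1,taxon2) = 0.3470, d(taxon1,taxon3) = 0.4408, d(taxon2,taxon3) = 0.4408

taxon1–taxon2: 5/18 sites differ → p ≈ 0.277778, d = −0.75 ln(1 − 0.370371) = 0.346968 ≈ 0.3470.
taxon1–taxon3: 6/18 sites differ → p ≈ 0.333333, d = −0.75 ln(1 − 0.444444) = 0.440839 ≈ 0.4408.
taxon2–taxon3: 6/18 sites differ → p ≈ 0.333333, d = −0.75 ln(1 − 0.444444) = 0.440839 ≈ 0.4408.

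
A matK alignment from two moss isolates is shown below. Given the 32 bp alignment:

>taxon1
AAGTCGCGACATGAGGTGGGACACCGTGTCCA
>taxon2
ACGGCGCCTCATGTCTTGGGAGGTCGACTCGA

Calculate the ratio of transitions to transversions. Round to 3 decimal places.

Transitions are A↔G and C↔T; transversions are all other mismatches.
Transitions: 2. Transversions: 11.
R = 2/11 = 0.181818… ≈ 0.182 (to 3 d.p.).

0.182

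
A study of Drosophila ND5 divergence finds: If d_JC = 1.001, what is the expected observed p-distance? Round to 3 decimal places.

p = (3/4)(1 − e^(−4d/3)) = 0.75 × (1 − e^(-1.334667)) = 0.75 × (1 − 0.263246) = 0.552566.

0.553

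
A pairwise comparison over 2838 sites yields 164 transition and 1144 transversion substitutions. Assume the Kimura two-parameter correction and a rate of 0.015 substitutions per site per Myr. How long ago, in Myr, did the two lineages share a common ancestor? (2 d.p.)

25.86

P = 164/2838 ≈ 0.057787 and Q = 1144/2838 ≈ 0.403101.
Under the Kimura two-parameter model, d = −½ ln(1 − 2P − Q) − ¼ ln(1 − 2Q).
1 − 2P − Q = 0.481325, giving −½ ln(0.481325) = 0.365606.
1 − 2Q = 0.193798, giving −¼ ln(0.193798) = 0.410235.
d = 0.365606 + 0.410235 = 0.775841.
Under a molecular clock d = 2μt, so t = d/(2μ) = 0.775841 / (2 × 0.015) = 25.86 Myr.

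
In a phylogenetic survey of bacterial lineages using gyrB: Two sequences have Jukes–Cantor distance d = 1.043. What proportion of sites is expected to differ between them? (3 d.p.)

p = (3/4)(1 − e^(−4d/3)) = 0.75 × (1 − e^(-1.390667)) = 0.75 × (1 − 0.248909) = 0.563318.

0.563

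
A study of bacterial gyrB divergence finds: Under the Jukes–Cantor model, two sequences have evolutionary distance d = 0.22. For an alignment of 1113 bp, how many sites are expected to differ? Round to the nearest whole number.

Invert JC69: p = (3/4)(1 − e^(−4d/3)) = 0.75 × (1 − e^(-0.293333)) = 0.75 × (1 − 0.745774) = 0.190670.
Expected differing sites = pL ≈ 0.190670 × 1113 = 212.21571 ≈ 212.

212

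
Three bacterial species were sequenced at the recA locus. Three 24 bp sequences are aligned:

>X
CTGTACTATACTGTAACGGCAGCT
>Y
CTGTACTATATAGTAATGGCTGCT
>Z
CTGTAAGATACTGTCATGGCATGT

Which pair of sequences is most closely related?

X and Y

X–Y: 4/24 differ, p = 0.167, d = 0.188.
X–Z: 6/24 differ, p = 0.250, d = 0.304.
Y–Z: 8/24 differ, p = 0.333, d = 0.441.
The smallest distance is between X and Y.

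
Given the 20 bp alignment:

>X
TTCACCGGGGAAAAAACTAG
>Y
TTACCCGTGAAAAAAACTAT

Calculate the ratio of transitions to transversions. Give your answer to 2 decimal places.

0.25

Transitions are A↔G and C↔T; transversions are all other mismatches.
Transitions: 1. Transversions: 4.
R = 1/4 = 0.25.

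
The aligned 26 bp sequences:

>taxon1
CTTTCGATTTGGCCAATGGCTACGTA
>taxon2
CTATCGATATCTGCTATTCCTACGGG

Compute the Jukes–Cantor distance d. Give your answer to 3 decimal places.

0.539

The sequences differ at 10 of 26 sites (3, 9, 11, 12, 13, 15, 18, 19, 25, 26), so p = 10/26 ≈ 0.384615.
d = −(3/4) ln(1 − 4p/3) = −0.75 ln(1 − 0.51282) = −0.75 ln(0.48718)
  = −0.75 × (-0.719122) = 0.539342 substitutions/site.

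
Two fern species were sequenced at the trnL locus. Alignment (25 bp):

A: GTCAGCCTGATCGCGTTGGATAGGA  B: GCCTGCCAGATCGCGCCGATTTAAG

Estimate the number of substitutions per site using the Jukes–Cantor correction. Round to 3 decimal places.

The sequences differ at 11 of 25 sites, so p = 11/25 = 0.44.
d = −(3/4) ln(1 − 4p/3) = −0.75 ln(1 − 0.586667) = −0.75 ln(0.413333)
  = −0.75 × (-0.883502) = 0.662627 substitutions/site.

0.663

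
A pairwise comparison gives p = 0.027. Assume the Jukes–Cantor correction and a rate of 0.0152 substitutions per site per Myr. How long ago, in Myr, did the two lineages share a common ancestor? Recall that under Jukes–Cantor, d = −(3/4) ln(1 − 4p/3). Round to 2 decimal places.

0.90

d = −(3/4) ln(1 − 4p/3) = −0.75 ln(1 − 0.036) = −0.75 ln(0.964)
  = −0.75 × (-0.036664) = 0.027498 substitutions/site.
Under a molecular clock d = 2μt, so t = d/(2μ) = 0.027498 / (2 × 0.0152) = 0.90 Myr.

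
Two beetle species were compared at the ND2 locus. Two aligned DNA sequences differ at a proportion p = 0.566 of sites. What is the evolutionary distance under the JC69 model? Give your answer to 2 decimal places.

1.05

d = −(3/4) ln(1 − 4p/3) = −0.75 ln(1 − 0.754667) = −0.75 ln(0.245333)
  = −0.75 × (-1.405139) = 1.053854 substitutions/site.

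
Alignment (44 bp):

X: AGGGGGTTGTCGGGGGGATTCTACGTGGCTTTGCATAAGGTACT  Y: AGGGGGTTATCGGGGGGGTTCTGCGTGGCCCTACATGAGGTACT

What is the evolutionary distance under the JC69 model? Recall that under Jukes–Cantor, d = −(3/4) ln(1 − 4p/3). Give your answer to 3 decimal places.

The sequences differ at 7 of 44 sites (9, 18, 23, 30, 31, 33, 37), so p = 7/44 ≈ 0.159091.
d = −(3/4) ln(1 − 4p/3) = −0.75 ln(1 − 0.212121) = −0.75 ln(0.787879)
  = −0.75 × (-0.238411) = 0.178808 substitutions/site.

0.179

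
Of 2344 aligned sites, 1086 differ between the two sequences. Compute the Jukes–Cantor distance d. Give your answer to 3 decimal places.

0.721

p = 1086/2344 ≈ 0.463311.
d = −(3/4) ln(1 − 4p/3) = −0.75 ln(1 − 0.617748) = −0.75 ln(0.382252)
  = −0.75 × (-0.961675) = 0.721256 substitutions/site.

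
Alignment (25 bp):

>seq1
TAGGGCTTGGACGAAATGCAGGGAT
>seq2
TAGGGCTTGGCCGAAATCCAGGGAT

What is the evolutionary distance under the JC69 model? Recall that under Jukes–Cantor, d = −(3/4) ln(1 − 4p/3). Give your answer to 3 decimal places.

0.085

The sequences differ at 2 of 25 sites (11, 18), so p = 2/25 = 0.08.
d = −(3/4) ln(1 − 4p/3) = −0.75 ln(1 − 0.106667) = −0.75 ln(0.893333)
  = −0.75 × (-0.112796) = 0.084597 substitutions/site.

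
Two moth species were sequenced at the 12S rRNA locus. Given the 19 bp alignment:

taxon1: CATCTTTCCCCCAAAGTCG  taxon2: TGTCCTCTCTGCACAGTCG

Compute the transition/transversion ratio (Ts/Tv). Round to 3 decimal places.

Transitions are A↔G and C↔T; transversions are all other mismatches.
Transitions: 6. Transversions: 2.
R = 6/2 = 3.000.

3.000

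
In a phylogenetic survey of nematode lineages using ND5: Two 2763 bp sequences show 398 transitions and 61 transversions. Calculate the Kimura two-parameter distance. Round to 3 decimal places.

0.197

P = 398/2763 ≈ 0.144046 and Q = 61/2763 ≈ 0.022077.
Under the Kimura two-parameter model, d = −½ ln(1 − 2P − Q) − ¼ ln(1 − 2Q).
1 − 2P − Q = 0.689831, giving −½ ln(0.689831) = 0.185654.
1 − 2Q = 0.955846, giving −¼ ln(0.955846) = 0.011290.
d = 0.185654 + 0.011290 = 0.196944.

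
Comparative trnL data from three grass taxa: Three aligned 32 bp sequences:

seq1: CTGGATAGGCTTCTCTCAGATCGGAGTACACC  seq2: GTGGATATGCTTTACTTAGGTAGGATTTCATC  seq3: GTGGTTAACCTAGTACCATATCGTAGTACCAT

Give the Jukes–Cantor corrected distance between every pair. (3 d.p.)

seq1–seq2: 10/32 sites differ → p = 0.3125, d = −0.75 ln(1 − 0.416667) = 0.404248 ≈ 0.404.
seq1–seq3: 13/32 sites differ → p = 0.40625, d = −0.75 ln(1 − 0.541667) = 0.585119 ≈ 0.585.
seq2–seq3: 18/32 sites differ → p = 0.5625, d = −0.75 ln(1 − 0.75) = 1.039721 ≈ 1.040.

d(seq1,seq2) = 0.404, d(seq1,seq3) = 0.585, d(seq2,seq3) = 1.040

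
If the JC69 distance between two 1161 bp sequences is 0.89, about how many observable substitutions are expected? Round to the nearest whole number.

Invert JC69: p = (3/4)(1 − e^(−4d/3)) = 0.75 × (1 − e^(-1.186667)) = 0.75 × (1 − 0.305237) = 0.521072.
Expected differing sites = pL ≈ 0.521072 × 1161 = 604.964592 ≈ 605.

605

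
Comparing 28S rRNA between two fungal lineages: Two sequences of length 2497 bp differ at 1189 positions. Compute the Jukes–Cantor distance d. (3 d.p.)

0.756

p = 1189/2497 ≈ 0.476171.
d = −(3/4) ln(1 − 4p/3) = −0.75 ln(1 − 0.634895) = −0.75 ln(0.365105)
  = −0.75 × (-1.007570) = 0.755678 substitutions/site.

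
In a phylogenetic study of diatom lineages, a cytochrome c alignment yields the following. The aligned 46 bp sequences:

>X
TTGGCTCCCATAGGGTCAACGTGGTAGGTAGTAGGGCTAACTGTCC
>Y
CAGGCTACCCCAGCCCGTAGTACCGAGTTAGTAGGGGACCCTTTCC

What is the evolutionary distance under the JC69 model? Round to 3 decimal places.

0.761

The sequences differ at 22 of 46 sites, so p = 22/46 ≈ 0.478261.
d = −(3/4) ln(1 − 4p/3) = −0.75 ln(1 − 0.637681) = −0.75 ln(0.362319)
  = −0.75 × (-1.015230) = 0.761423 substitutions/site.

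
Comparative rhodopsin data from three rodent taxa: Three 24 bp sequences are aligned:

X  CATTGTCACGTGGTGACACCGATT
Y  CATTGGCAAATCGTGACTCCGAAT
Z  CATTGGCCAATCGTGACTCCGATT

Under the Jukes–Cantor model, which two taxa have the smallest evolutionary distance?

Y and Z

X–Y: 6/24 differ, p = 0.250, d = 0.304.
X–Z: 6/24 differ, p = 0.250, d = 0.304.
Y–Z: 2/24 differ, p = 0.083, d = 0.088.
The smallest distance is between Y and Z.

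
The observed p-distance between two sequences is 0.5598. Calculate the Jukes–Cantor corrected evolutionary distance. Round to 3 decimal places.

1.029

d = −(3/4) ln(1 − 4p/3) = −0.75 ln(1 − 0.7464) = −0.75 ln(0.2536)
  = −0.75 × (-1.371997) = 1.028998 substitutions/site.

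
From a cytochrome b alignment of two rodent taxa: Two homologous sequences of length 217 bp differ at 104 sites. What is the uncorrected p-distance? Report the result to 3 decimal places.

0.479

p = 104/217 = 0.479262… ≈ 0.479 (to 3 d.p.).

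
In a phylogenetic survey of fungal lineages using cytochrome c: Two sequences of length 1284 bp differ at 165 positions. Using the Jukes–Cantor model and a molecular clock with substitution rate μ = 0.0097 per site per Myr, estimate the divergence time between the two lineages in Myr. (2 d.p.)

7.27

p = 165/1284 ≈ 0.128505.
d = −(3/4) ln(1 − 4p/3) = −0.75 ln(1 − 0.17134) = −0.75 ln(0.82866)
  = −0.75 × (-0.187945) = 0.140959 substitutions/site.
Under a molecular clock d = 2μt, so t = d/(2μ) = 0.140959 / (2 × 0.0097) = 7.27 Myr.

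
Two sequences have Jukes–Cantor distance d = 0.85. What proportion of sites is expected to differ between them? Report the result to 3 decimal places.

0.509

p = (3/4)(1 − e^(−4d/3)) = 0.75 × (1 − e^(-1.133333)) = 0.75 × (1 − 0.321958) = 0.508532.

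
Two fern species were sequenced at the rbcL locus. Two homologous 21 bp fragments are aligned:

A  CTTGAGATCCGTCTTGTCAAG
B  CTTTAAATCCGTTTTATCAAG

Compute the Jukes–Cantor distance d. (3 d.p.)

The sequences differ at 4 of 21 sites (4, 6, 13, 16), so p = 4/21 ≈ 0.190476.
d = −(3/4) ln(1 − 4p/3) = −0.75 ln(1 − 0.253968) = −0.75 ln(0.746032)
  = −0.75 × (-0.292987) = 0.219740 substitutions/site.

0.220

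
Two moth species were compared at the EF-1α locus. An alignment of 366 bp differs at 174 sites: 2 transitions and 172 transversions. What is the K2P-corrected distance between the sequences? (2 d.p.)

1.03

P = 2/366 ≈ 0.005464 and Q = 172/366 ≈ 0.469945.
Under the Kimura two-parameter model, d = −½ ln(1 − 2P − Q) − ¼ ln(1 − 2Q).
1 − 2P − Q = 0.519127, giving −½ ln(0.519127) = 0.327803.
1 − 2Q = 0.06011, giving −¼ ln(0.06011) = 0.702895.
d = 0.327803 + 0.702895 = 1.030698.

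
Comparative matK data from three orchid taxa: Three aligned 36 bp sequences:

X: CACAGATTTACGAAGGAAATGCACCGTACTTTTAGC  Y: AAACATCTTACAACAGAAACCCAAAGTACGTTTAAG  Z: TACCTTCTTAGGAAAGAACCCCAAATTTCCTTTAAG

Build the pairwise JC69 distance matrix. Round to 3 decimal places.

d(X,Y) = 0.673, d(X,Z) = 0.745, d(Y,Z) = 0.347

X–Y: 16/36 sites differ → p ≈ 0.444444, d = −0.75 ln(1 − 0.592592) = 0.673455 ≈ 0.673.
X–Z: 17/36 sites differ → p ≈ 0.472222, d = −0.75 ln(1 − 0.629629) = 0.744938 ≈ 0.745.
Y–Z: 10/36 sites differ → p ≈ 0.277778, d = −0.75 ln(1 − 0.370371) = 0.346968 ≈ 0.347.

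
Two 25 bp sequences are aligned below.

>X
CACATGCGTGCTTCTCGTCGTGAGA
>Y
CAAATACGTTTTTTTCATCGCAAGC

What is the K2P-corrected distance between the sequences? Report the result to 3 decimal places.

0.527

Of 25 sites, 6 differences are transitions and 3 are transversions, so P = 6/25 = 0.24 and Q = 3/25 = 0.12.
Under the Kimura two-parameter model, d = −½ ln(1 − 2P − Q) − ¼ ln(1 − 2Q).
1 − 2P − Q = 0.4, giving −½ ln(0.4) = 0.458145.
1 − 2Q = 0.76, giving −¼ ln(0.76) = 0.068609.
d = 0.458145 + 0.068609 = 0.526754.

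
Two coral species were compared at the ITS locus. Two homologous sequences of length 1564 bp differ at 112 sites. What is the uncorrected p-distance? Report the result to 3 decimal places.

p = 112/1564 = 0.071611… ≈ 0.072 (to 3 d.p.).

0.072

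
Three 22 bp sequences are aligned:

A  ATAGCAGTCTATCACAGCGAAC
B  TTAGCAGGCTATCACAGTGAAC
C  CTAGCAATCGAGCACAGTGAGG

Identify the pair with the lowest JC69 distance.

A and B

A–B: 3/22 differ, p = 0.136, d = 0.151.
A–C: 7/22 differ, p = 0.318, d = 0.414.
B–C: 7/22 differ, p = 0.318, d = 0.414.
The smallest distance is between A and B.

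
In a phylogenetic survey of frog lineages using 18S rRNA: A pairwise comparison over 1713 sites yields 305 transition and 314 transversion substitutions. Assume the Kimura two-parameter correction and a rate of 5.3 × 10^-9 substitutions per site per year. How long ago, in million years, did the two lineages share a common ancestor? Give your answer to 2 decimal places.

P = 305/1713 ≈ 0.17805 and Q = 314/1713 ≈ 0.183304.
Under the Kimura two-parameter model, d = −½ ln(1 − 2P − Q) − ¼ ln(1 − 2Q).
1 − 2P − Q = 0.460596, giving −½ ln(0.460596) = 0.387617.
1 − 2Q = 0.633392, giving −¼ ln(0.633392) = 0.114166.
d = 0.387617 + 0.114166 = 0.501783.
Under a molecular clock d = 2μt, so t = d/(2μ) = 0.501783 / (2 × 5.3 × 10^-9) = 47.34 million years.

47.34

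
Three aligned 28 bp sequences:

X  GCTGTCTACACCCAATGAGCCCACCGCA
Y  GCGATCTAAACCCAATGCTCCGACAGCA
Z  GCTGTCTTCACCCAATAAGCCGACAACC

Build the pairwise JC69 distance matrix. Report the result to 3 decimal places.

X–Y: 7/28 sites differ → p = 0.25, d = −0.75 ln(1 − 0.333333) = 0.304098 ≈ 0.304.
X–Z: 6/28 sites differ → p ≈ 0.214286, d = −0.75 ln(1 − 0.285715) = 0.252355 ≈ 0.252.
Y–Z: 9/28 sites differ → p ≈ 0.321429, d = −0.75 ln(1 − 0.428572) = 0.419713 ≈ 0.420.

d(X,Y) = 0.304, d(X,Z) = 0.252, d(Y,Z) = 0.420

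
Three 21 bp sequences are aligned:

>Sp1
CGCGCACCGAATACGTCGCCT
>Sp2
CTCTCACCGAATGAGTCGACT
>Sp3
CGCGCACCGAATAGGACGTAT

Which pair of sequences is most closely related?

Sp1 and Sp3

Sp1–Sp2: 5/21 differ, p = 0.238, d = 0.286.
Sp1–Sp3: 4/21 differ, p = 0.190, d = 0.220.
Sp2–Sp3: 7/21 differ, p = 0.333, d = 0.441.
The smallest distance is between Sp1 and Sp3.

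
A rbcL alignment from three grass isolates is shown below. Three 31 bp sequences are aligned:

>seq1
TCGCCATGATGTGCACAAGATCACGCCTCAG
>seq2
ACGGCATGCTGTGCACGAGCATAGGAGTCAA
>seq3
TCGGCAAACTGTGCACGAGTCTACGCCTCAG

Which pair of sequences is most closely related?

seq1–seq2: 11/31 differ, p = 0.355, d = 0.481.
seq1–seq3: 8/31 differ, p = 0.258, d = 0.316.
seq2–seq3: 9/31 differ, p = 0.290, d = 0.367.
The smallest distance is between seq1 and seq3.

seq1 and seq3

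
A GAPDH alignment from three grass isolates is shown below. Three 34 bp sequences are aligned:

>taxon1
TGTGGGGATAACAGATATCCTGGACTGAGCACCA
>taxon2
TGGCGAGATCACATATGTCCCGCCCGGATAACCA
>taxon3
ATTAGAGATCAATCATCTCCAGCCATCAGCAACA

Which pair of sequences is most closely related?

taxon1 and taxon2

taxon1–taxon2: 12/34 differ, p = 0.353, d = 0.477.
taxon1–taxon3: 15/34 differ, p = 0.441, d = 0.665.
taxon2–taxon3: 15/34 differ, p = 0.441, d = 0.665.
The smallest distance is between taxon1 and taxon2.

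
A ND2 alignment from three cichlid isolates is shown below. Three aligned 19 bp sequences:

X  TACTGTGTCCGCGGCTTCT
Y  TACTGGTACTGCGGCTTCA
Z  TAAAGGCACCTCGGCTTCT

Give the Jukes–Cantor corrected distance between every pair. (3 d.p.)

d(X,Y) = 0.324, d(X,Z) = 0.410, d(Y,Z) = 0.410

X–Y: 5/19 sites differ → p ≈ 0.263158, d = −0.75 ln(1 − 0.350877) = 0.324100 ≈ 0.324.
X–Z: 6/19 sites differ → p ≈ 0.315789, d = −0.75 ln(1 − 0.421052) = 0.409907 ≈ 0.410.
Y–Z: 6/19 sites differ → p ≈ 0.315789, d = −0.75 ln(1 − 0.421052) = 0.409907 ≈ 0.410.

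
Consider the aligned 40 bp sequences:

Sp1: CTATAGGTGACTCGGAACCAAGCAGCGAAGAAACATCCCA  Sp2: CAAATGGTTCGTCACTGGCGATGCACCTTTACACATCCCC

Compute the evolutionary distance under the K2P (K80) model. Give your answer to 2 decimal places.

1.10

Of 40 sites, 4 differences are transitions and 18 are transversions, so P = 4/40 = 0.1 and Q = 18/40 = 0.45.
Under the Kimura two-parameter model, d = −½ ln(1 − 2P − Q) − ¼ ln(1 − 2Q).
1 − 2P − Q = 0.35, giving −½ ln(0.35) = 0.524911.
1 − 2Q = 0.1, giving −¼ ln(0.1) = 0.575646.
d = 0.524911 + 0.575646 = 1.100557.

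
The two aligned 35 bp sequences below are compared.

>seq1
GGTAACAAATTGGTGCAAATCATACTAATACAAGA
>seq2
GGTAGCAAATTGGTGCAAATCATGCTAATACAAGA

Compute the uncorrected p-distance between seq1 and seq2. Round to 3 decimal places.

0.057

The sequences differ at 2 of 35 positions (sites 5, 24).
p = 2/35 = 0.057142… ≈ 0.057 (to 3 d.p.).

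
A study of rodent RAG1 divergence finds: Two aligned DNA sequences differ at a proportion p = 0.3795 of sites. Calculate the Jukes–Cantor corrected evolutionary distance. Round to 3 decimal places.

d = −(3/4) ln(1 − 4p/3) = −0.75 ln(1 − 0.506) = −0.75 ln(0.494)
  = −0.75 × (-0.705220) = 0.528915 substitutions/site.

0.529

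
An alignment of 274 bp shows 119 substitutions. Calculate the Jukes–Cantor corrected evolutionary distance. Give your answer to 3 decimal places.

0.649

p = 119/274 ≈ 0.434307.
d = −(3/4) ln(1 − 4p/3) = −0.75 ln(1 − 0.579076) = −0.75 ln(0.420924)
  = −0.75 × (-0.865303) = 0.648977 substitutions/site.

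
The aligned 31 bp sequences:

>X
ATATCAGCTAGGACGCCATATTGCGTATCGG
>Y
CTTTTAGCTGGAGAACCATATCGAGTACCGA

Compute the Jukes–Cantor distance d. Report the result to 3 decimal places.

The sequences differ at 12 of 31 sites, so p = 12/31 ≈ 0.387097.
d = −(3/4) ln(1 − 4p/3) = −0.75 ln(1 − 0.516129) = −0.75 ln(0.483871)
  = −0.75 × (-0.725937) = 0.544453 substitutions/site.

0.544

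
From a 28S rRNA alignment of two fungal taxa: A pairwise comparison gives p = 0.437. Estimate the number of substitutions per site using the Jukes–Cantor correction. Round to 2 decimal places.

d = −(3/4) ln(1 − 4p/3) = −0.75 ln(1 − 0.582667) = −0.75 ln(0.417333)
  = −0.75 × (-0.873871) = 0.655403 substitutions/site.

0.66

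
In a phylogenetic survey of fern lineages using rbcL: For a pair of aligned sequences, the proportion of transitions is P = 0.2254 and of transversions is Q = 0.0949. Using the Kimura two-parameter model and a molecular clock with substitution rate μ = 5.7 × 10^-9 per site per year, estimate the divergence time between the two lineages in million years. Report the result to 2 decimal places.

39.22

Under the Kimura two-parameter model, d = −½ ln(1 − 2P − Q) − ¼ ln(1 − 2Q).
1 − 2P − Q = 0.4543, giving −½ ln(0.4543) = 0.394499.
1 − 2Q = 0.8102, giving −¼ ln(0.8102) = 0.052619.
d = 0.394499 + 0.052619 = 0.447118.
Under a molecular clock d = 2μt, so t = d/(2μ) = 0.447118 / (2 × 5.7 × 10^-9) = 39.22 million years.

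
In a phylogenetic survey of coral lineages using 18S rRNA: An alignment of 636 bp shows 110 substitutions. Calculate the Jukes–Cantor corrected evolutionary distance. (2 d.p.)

p = 110/636 ≈ 0.172956.
d = −(3/4) ln(1 − 4p/3) = −0.75 ln(1 − 0.230608) = −0.75 ln(0.769392)
  = −0.75 × (-0.262155) = 0.196616 substitutions/site.

0.20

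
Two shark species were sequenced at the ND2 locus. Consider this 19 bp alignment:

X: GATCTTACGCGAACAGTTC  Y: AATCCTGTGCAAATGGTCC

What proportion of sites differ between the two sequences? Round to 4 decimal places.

0.4211

The sequences differ at 8 of 19 positions (sites 1, 5, 7, 8, 11, 14, 15, 18).
p = 8/19 = 0.421052… ≈ 0.4211 (to 4 d.p.).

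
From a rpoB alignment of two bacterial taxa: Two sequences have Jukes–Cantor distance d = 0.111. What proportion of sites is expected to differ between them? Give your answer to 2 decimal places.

p = (3/4)(1 − e^(−4d/3)) = 0.75 × (1 − e^(-0.148)) = 0.75 × (1 − 0.862431) = 0.103177.

0.10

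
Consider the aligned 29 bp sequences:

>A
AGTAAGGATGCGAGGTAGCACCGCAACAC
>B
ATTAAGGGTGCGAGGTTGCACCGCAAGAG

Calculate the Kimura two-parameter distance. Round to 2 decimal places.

Of 29 sites, 1 differences are transitions and 4 are transversions, so P = 1/29 ≈ 0.034483 and Q = 4/29 ≈ 0.137931.
Under the Kimura two-parameter model, d = −½ ln(1 − 2P − Q) − ¼ ln(1 − 2Q).
1 − 2P − Q = 0.793103, giving −½ ln(0.793103) = 0.115901.
1 − 2Q = 0.724138, giving −¼ ln(0.724138) = 0.080693.
d = 0.115901 + 0.080693 = 0.196594.

0.20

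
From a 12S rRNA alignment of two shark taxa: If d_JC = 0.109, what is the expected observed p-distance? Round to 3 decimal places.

0.101

p = (3/4)(1 − e^(−4d/3)) = 0.75 × (1 − e^(-0.145333)) = 0.75 × (1 − 0.864734) = 0.101450.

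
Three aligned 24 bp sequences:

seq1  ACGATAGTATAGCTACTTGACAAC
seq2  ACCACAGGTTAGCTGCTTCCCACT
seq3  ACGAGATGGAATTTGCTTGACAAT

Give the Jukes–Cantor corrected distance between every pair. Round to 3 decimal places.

seq1–seq2: 9/24 sites differ → p = 0.375, d = −0.75 ln(1 − 0.5) = 0.519860 ≈ 0.520.
seq1–seq3: 9/24 sites differ → p = 0.375, d = −0.75 ln(1 − 0.5) = 0.519860 ≈ 0.520.
seq2–seq3: 10/24 sites differ → p ≈ 0.416667, d = −0.75 ln(1 − 0.555556) = 0.608198 ≈ 0.608.

d(seq1,seq2) = 0.520, d(seq1,seq3) = 0.520, d(seq2,seq3) = 0.608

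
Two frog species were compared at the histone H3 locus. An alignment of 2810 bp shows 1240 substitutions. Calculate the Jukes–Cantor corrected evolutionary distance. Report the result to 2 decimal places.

0.67

p = 1240/2810 ≈ 0.441281.
d = −(3/4) ln(1 − 4p/3) = −0.75 ln(1 − 0.588375) = −0.75 ln(0.411625)
  = −0.75 × (-0.887643) = 0.665732 substitutions/site.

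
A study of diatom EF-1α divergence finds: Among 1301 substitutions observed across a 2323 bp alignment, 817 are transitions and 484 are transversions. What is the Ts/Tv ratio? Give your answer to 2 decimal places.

1.69

R = 817/484 = 1.688016… ≈ 1.69 (to 2 d.p.).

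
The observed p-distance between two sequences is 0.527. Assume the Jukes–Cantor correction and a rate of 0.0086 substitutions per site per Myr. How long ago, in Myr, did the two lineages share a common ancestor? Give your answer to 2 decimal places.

52.89

d = −(3/4) ln(1 − 4p/3) = −0.75 ln(1 − 0.702667) = −0.75 ln(0.297333)
  = −0.75 × (-1.212903) = 0.909677 substitutions/site.
Under a molecular clock d = 2μt, so t = d/(2μ) = 0.909677 / (2 × 0.0086) = 52.89 Myr.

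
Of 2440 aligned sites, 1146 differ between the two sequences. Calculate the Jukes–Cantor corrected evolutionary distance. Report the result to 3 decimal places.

p = 1146/2440 ≈ 0.469672.
d = −(3/4) ln(1 − 4p/3) = −0.75 ln(1 − 0.626229) = −0.75 ln(0.373771)
  = −0.75 × (-0.984112) = 0.738084 substitutions/site.

0.738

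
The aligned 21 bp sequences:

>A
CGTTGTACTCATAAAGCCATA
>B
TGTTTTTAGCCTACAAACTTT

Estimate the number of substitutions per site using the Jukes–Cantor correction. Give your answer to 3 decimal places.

0.899

The sequences differ at 11 of 21 sites, so p = 11/21 ≈ 0.52381.
d = −(3/4) ln(1 − 4p/3) = −0.75 ln(1 − 0.698413) = −0.75 ln(0.301587)
  = −0.75 × (-1.198697) = 0.899023 substitutions/site.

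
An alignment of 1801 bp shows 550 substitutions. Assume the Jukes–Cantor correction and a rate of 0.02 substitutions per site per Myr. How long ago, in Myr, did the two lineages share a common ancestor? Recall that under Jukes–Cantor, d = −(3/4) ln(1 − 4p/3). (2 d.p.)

9.80

p = 550/1801 ≈ 0.305386.
d = −(3/4) ln(1 − 4p/3) = −0.75 ln(1 − 0.407181) = −0.75 ln(0.592819)
  = −0.75 × (-0.522866) = 0.392150 substitutions/site.
Under a molecular clock d = 2μt, so t = d/(2μ) = 0.392150 / (2 × 0.02) = 9.80 Myr.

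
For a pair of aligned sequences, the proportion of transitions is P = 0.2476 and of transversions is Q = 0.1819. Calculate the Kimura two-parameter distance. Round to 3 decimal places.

Under the Kimura two-parameter model, d = −½ ln(1 − 2P − Q) − ¼ ln(1 − 2Q).
1 − 2P − Q = 0.3229, giving −½ ln(0.3229) = 0.565206.
1 − 2Q = 0.6362, giving −¼ ln(0.6362) = 0.113061.
d = 0.565206 + 0.113061 = 0.678267.

0.678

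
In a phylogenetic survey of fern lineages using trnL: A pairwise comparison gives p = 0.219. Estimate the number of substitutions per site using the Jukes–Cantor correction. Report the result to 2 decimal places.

d = −(3/4) ln(1 − 4p/3) = −0.75 ln(1 − 0.292) = −0.75 ln(0.708)
  = −0.75 × (-0.345311) = 0.258983 substitutions/site.

0.26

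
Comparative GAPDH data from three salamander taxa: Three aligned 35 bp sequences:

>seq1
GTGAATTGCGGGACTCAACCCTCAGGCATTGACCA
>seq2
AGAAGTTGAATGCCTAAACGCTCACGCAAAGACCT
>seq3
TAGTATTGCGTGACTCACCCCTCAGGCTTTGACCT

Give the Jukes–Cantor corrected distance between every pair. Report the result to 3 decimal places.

d(seq1,seq2) = 0.572, d(seq1,seq3) = 0.233, d(seq2,seq3) = 0.635

seq1–seq2: 14/35 sites differ → p = 0.4, d = −0.75 ln(1 − 0.533333) = 0.571605 ≈ 0.572.
seq1–seq3: 7/35 sites differ → p = 0.2, d = −0.75 ln(1 − 0.266667) = 0.232617 ≈ 0.233.
seq2–seq3: 15/35 sites differ → p ≈ 0.428571, d = −0.75 ln(1 − 0.571428) = 0.635472 ≈ 0.635.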